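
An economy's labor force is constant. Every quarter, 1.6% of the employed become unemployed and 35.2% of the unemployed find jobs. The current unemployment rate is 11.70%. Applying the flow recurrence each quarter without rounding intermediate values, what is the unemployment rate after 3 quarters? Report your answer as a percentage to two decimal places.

With a fixed labor force, u_{t+1} = u_t + s·(1−u_t) − f·u_t = u_t·(1−s−f) + s.
Here 1−s−f = 0.632 and s = 0.016.
u_1 = 0.117000 × 0.632 + 0.016 = 0.089944.
u_2 = 0.089944 × 0.632 + 0.016 = 0.072845.
u_3 = 0.072845 × 0.632 + 0.016 = 0.062038.

Unemployment rate after three quarters ≈ 6.20%.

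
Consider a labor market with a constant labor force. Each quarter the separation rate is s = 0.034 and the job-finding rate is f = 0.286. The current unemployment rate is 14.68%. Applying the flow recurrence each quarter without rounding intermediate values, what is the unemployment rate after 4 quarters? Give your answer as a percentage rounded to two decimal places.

With a fixed labor force, u_{t+1} = u_t + s·(1−u_t) − f·u_t = u_t·(1−s−f) + s.
Here 1−s−f = 0.680 and s = 0.034.
u_1 = 0.146800 × 0.680 + 0.034 = 0.133824.
u_2 = 0.133824 × 0.680 + 0.034 = 0.125000.
u_3 = 0.125000 × 0.680 + 0.034 = 0.119000.
u_4 = 0.119000 × 0.680 + 0.034 = 0.114920.

Unemployment rate after four quarters ≈ 11.49%.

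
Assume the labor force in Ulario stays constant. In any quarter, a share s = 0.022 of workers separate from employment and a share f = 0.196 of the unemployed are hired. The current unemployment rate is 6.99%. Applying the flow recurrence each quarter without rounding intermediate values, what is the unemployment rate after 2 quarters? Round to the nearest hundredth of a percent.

Unemployment rate after two quarters ≈ 8.19%.

With a fixed labor force, u_{t+1} = u_t + s·(1−u_t) − f·u_t = u_t·(1−s−f) + s.
Here 1−s−f = 0.782 and s = 0.022.
u_1 = 0.069900 × 0.782 + 0.022 = 0.076662.
u_2 = 0.076662 × 0.782 + 0.022 = 0.081950.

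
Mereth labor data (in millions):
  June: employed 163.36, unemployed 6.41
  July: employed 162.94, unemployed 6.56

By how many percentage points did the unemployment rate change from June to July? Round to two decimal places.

The unemployment rate changed by +0.09 percentage points.

June: labor force = 163.36 + 6.41 = 169.77; u = 6.41/169.77 = 3.78%.
July: labor force = 162.94 + 6.56 = 169.50; u = 6.56/169.50 = 3.87%.
Change = 3.87% − 3.78% = +0.09 pp.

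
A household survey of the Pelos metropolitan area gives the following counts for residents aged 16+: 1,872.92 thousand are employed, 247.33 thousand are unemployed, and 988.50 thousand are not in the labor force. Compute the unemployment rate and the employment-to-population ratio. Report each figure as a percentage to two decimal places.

Unemployment rate ≈ 11.67%; employment-population ratio ≈ 60.25%.

Labor force = employed + unemployed = 1,872.92 + 247.33 = 2,120.25 thousand.
Working-age population = 2,120.25 + 988.50 = 3,108.75 thousand.
Unemployment rate = 247.33 / 2,120.25 = 11.67%.
Employment-population ratio = 1,872.92 / 3,108.75 = 60.25%.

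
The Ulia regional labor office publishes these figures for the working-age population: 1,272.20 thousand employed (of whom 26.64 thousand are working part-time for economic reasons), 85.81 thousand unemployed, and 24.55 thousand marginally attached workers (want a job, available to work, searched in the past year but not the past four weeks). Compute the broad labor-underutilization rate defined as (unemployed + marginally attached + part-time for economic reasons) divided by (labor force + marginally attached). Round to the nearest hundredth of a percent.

Broad underutilization rate ≈ 9.91%.

Labor force = 1,272.20 + 85.81 = 1,358.01 thousand.
Numerator = 85.81 + 24.55 + 26.64 = 137.00 thousand.
Denominator = 1,358.01 + 24.55 = 1,382.56 thousand.
Broad rate = 137.00 / 1,382.56 = 9.91%.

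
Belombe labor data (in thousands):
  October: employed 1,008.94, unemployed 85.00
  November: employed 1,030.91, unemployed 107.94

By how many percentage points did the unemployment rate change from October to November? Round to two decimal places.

The unemployment rate changed by +1.71 percentage points.

October: labor force = 1,008.94 + 85.00 = 1,093.94; u = 85.00/1,093.94 = 7.77%.
November: labor force = 1,030.91 + 107.94 = 1,138.85; u = 107.94/1,138.85 = 9.48%.
Change = 9.48% − 7.77% = +1.71 pp.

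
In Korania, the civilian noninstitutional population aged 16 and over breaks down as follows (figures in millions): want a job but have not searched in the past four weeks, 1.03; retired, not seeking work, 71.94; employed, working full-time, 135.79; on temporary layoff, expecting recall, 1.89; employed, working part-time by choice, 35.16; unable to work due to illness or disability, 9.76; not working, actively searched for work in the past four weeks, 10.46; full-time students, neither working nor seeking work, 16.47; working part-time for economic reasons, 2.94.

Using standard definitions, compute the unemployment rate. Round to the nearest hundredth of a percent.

Employed = 135.79 + 35.16 + 2.94 = 173.89 million (anyone who worked, including part-time for economic reasons, counts as employed).
Unemployed = 1.89 + 10.46 = 12.35 million (jobless and actively searching, or on temporary layoff).
Labor force = 173.89 + 12.35 = 186.24 million.
Unemployment rate = 12.35 / 186.24 = 6.63%.

Unemployment rate ≈ 6.63%.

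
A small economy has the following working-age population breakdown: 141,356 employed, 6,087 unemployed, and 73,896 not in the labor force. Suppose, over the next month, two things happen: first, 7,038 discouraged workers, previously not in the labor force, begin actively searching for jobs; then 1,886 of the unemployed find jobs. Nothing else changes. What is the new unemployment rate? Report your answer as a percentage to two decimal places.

Initially, labor force = 141,356 + 6,087 = 147,443, so u = 6,087/147,443 = 4.13%.
After the first change, unemployed and labor force both rise by 7,038 → E = 141,356, U = 13,125, labor force = 154,481.
After the second change, unemployed falls and employed rises by 1,886; labor force unchanged → E = 143,242, U = 11,239, labor force = 154,481.
New unemployment rate = 11,239 / 154,481 = 7.28%.

New unemployment rate ≈ 7.28%.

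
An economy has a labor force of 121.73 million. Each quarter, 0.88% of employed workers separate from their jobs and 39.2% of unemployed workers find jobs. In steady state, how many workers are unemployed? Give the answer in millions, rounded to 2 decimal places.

Steady-state unemployment rate u* = s/(s+f) = 0.88/(0.88+39.2) = 0.021956.
Unemployed = u* × labor force = 0.021956 × 121.73 ≈ 2.67 million.

About 2.67 million are unemployed in steady state.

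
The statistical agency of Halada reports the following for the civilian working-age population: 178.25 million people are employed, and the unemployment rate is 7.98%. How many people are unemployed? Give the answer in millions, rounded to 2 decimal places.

About 15.46 million are unemployed.

Let U be the number unemployed. The labor force is E + U, and U/(E+U) = 0.0798.
So U = 0.0798 × 178.25 / (1 − 0.0798) = 14.2244 / 0.9202 ≈ 15.46 million.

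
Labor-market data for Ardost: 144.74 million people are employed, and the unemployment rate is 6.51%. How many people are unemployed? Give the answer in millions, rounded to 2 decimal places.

Let U be the number unemployed. The labor force is E + U, and U/(E+U) = 0.0651.
So U = 0.0651 × 144.74 / (1 − 0.0651) = 9.4226 / 0.9349 ≈ 10.08 million.

About 10.08 million are unemployed.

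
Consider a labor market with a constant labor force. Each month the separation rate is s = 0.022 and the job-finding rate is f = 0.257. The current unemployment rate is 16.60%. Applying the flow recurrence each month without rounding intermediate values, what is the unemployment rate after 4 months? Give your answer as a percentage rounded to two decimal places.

Unemployment rate after four months ≈ 10.24%.

With a fixed labor force, u_{t+1} = u_t + s·(1−u_t) − f·u_t = u_t·(1−s−f) + s.
Here 1−s−f = 0.721 and s = 0.022.
u_1 = 0.166000 × 0.721 + 0.022 = 0.141686.
u_2 = 0.141686 × 0.721 + 0.022 = 0.124156.
u_3 = 0.124156 × 0.721 + 0.022 = 0.111516.
u_4 = 0.111516 × 0.721 + 0.022 = 0.102403.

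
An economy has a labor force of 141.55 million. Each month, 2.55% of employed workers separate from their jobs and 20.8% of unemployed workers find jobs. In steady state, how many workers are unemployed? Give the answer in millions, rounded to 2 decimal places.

Steady-state unemployment rate u* = s/(s+f) = 2.55/(2.55+20.8) = 0.109208.
Unemployed = u* × labor force = 0.109208 × 141.55 ≈ 15.46 million.

About 15.46 million are unemployed in steady state.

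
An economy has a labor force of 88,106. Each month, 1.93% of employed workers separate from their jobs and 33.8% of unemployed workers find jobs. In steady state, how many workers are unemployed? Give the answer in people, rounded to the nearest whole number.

Steady-state unemployment rate u* = s/(s+f) = 1.93/(1.93+33.8) = 0.054016.
Unemployed = u* × labor force = 0.054016 × 88,106 ≈ 4,759.

About 4,759 are unemployed in steady state.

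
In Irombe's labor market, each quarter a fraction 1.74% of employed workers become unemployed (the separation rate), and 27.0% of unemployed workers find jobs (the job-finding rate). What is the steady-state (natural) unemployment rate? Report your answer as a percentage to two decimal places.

At steady state the flows balance: s·E = f·U, so U/(E+U) = s/(s+f).
u* = 1.74 / (1.74 + 27.0) = 1.74 / 28.74 = 6.05%.

Steady-state unemployment rate ≈ 6.05%.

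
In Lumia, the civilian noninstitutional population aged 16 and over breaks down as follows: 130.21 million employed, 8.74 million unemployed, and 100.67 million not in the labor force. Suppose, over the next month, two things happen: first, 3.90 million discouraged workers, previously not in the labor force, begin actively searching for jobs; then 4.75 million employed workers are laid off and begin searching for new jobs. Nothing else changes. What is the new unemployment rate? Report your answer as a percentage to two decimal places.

New unemployment rate ≈ 12.17%.

Initially, labor force = 130.21 + 8.74 = 138.95 million, so u = 8.74/138.95 = 6.29%.
After the first change, unemployed and labor force both rise by 3.90 → E = 130.21, U = 12.64, labor force = 142.85 million.
After the second change, employed falls and unemployed rises by 4.75; labor force unchanged → E = 125.46, U = 17.39, labor force = 142.85 million.
New unemployment rate = 17.39 / 142.85 = 12.17%.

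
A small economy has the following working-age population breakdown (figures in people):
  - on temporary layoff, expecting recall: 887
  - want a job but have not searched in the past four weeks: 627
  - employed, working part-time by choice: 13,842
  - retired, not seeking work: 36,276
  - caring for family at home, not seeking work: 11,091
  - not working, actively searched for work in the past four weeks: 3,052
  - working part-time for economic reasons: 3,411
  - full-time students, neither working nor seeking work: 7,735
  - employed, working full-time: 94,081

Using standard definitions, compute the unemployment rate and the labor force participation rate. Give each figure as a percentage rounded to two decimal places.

Employed = 13,842 + 3,411 + 94,081 = 111,334 (anyone who worked, including part-time for economic reasons, counts as employed).
Unemployed = 887 + 3,052 = 3,939 (jobless and actively searching, or on temporary layoff).
Labor force = 111,334 + 3,939 = 115,273.
Not in labor force = 627 + 36,276 + 11,091 + 7,735 = 55,729 (those not working and not actively searching are outside the labor force — including those who want a job but have given up searching).
Civilian working-age population = 115,273 + 55,729 = 171,002.
Unemployment rate = 3,939 / 115,273 = 3.42%.
Labor force participation rate = 115,273 / 171,002 = 67.41%.

Unemployment rate ≈ 3.42%; labor force participation rate ≈ 67.41%.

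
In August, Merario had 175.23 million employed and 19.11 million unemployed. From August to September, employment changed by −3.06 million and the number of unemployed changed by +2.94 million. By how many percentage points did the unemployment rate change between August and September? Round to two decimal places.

August: labor force = 175.23 + 19.11 = 194.34; u = 19.11/194.34 = 9.83%.
September: labor force = 172.17 + 22.05 = 194.22; u = 22.05/194.22 = 11.35%.
Change = 11.35% − 9.83% = +1.52 pp.

The unemployment rate changed by +1.52 percentage points.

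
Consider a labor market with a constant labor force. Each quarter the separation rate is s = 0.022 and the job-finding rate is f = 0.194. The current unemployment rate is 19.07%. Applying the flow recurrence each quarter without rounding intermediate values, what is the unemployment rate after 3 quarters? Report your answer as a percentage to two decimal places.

Unemployment rate after three quarters ≈ 14.47%.

With a fixed labor force, u_{t+1} = u_t + s·(1−u_t) − f·u_t = u_t·(1−s−f) + s.
Here 1−s−f = 0.784 and s = 0.022.
u_1 = 0.190700 × 0.784 + 0.022 = 0.171509.
u_2 = 0.171509 × 0.784 + 0.022 = 0.156463.
u_3 = 0.156463 × 0.784 + 0.022 = 0.144667.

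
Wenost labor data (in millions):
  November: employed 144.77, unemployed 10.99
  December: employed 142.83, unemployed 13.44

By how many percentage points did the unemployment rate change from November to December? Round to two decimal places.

The unemployment rate changed by +1.54 percentage points.

November: labor force = 144.77 + 10.99 = 155.76; u = 10.99/155.76 = 7.06%.
December: labor force = 142.83 + 13.44 = 156.27; u = 13.44/156.27 = 8.60%.
Change = 8.60% − 7.06% = +1.54 pp.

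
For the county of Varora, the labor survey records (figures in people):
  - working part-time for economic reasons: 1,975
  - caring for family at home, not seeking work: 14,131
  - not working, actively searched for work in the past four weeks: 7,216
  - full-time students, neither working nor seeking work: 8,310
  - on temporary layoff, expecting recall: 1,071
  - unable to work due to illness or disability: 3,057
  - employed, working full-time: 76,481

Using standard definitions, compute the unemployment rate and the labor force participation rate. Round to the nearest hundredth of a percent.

Unemployment rate ≈ 9.55%; labor force participation rate ≈ 77.28%.

Employed = 1,975 + 76,481 = 78,456 (anyone who worked, including part-time for economic reasons, counts as employed).
Unemployed = 7,216 + 1,071 = 8,287 (jobless and actively searching, or on temporary layoff).
Labor force = 78,456 + 8,287 = 86,743.
Not in labor force = 14,131 + 8,310 + 3,057 = 25,498 (those not working and not actively searching are outside the labor force).
Civilian working-age population = 86,743 + 25,498 = 112,241.
Unemployment rate = 8,287 / 86,743 = 9.55%.
Labor force participation rate = 86,743 / 112,241 = 77.28%.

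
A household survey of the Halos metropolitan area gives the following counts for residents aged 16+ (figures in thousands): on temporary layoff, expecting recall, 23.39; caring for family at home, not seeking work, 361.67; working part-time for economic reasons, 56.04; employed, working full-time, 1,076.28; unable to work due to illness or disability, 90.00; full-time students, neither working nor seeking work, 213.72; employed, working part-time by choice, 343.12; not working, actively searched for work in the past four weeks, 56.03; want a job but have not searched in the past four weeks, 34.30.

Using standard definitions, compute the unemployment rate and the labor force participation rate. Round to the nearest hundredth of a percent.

Unemployment rate ≈ 5.11%; labor force participation rate ≈ 68.97%.

Employed = 56.04 + 1,076.28 + 343.12 = 1,475.44 thousand (anyone who worked, including part-time for economic reasons, counts as employed).
Unemployed = 23.39 + 56.03 = 79.42 thousand (jobless and actively searching, or on temporary layoff).
Labor force = 1,475.44 + 79.42 = 1,554.86 thousand.
Not in labor force = 361.67 + 90.00 + 213.72 + 34.30 = 699.69 thousand (those not working and not actively searching are outside the labor force — including those who want a job but have given up searching).
Civilian working-age population = 1,554.86 + 699.69 = 2,254.55 thousand.
Unemployment rate = 79.42 / 1,554.86 = 5.11%.
Labor force participation rate = 1,554.86 / 2,254.55 = 68.97%.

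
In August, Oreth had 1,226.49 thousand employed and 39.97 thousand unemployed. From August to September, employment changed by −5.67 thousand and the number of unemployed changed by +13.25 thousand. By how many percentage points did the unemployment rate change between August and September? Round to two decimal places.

August: labor force = 1,226.49 + 39.97 = 1,266.46; u = 39.97/1,266.46 = 3.16%.
September: labor force = 1,220.82 + 53.22 = 1,274.04; u = 53.22/1,274.04 = 4.18%.
Change = 4.18% − 3.16% = +1.02 pp.

The unemployment rate changed by +1.02 percentage points.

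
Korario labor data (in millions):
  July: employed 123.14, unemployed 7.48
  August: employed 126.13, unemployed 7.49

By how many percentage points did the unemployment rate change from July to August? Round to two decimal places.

July: labor force = 123.14 + 7.48 = 130.62; u = 7.48/130.62 = 5.73%.
August: labor force = 126.13 + 7.49 = 133.62; u = 7.49/133.62 = 5.61%.
Change = 5.61% − 5.73% = −0.12 pp.

The unemployment rate changed by −0.12 percentage points.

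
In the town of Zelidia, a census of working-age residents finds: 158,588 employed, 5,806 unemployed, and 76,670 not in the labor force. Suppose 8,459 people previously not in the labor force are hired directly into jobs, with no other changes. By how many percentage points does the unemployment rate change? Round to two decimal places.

Initially, labor force = 158,588 + 5,806 = 164,394, so u = 5,806/164,394 = 3.53%.
After the change, employed and labor force both rise by 8,459; unemployed unchanged → E = 167,047, U = 5,806, labor force = 172,853.
New unemployment rate = 5,806 / 172,853 = 3.36%.
Change = 3.36% − 3.53% = −0.17 percentage points.

The unemployment rate changes by −0.17 percentage points.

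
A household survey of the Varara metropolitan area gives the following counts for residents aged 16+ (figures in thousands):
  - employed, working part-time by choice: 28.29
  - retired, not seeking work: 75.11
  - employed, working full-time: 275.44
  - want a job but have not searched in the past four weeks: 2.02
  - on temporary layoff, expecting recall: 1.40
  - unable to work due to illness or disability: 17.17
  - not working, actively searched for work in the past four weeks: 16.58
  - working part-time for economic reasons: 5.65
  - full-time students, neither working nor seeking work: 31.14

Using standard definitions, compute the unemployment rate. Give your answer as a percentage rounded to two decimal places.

Unemployment rate ≈ 5.49%.

Employed = 28.29 + 275.44 + 5.65 = 309.38 thousand (anyone who worked, including part-time for economic reasons, counts as employed).
Unemployed = 1.40 + 16.58 = 17.98 thousand (jobless and actively searching, or on temporary layoff).
Labor force = 309.38 + 17.98 = 327.36 thousand.
Unemployment rate = 17.98 / 327.36 = 5.49%.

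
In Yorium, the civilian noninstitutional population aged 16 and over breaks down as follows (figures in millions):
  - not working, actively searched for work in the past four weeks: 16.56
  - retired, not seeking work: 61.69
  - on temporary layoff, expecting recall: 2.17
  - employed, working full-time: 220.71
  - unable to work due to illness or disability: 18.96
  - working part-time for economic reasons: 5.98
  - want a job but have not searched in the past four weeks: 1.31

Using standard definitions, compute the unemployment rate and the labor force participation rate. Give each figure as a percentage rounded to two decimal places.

Unemployment rate ≈ 7.63%; labor force participation rate ≈ 74.96%.

Employed = 220.71 + 5.98 = 226.69 million (anyone who worked, including part-time for economic reasons, counts as employed).
Unemployed = 16.56 + 2.17 = 18.73 million (jobless and actively searching, or on temporary layoff).
Labor force = 226.69 + 18.73 = 245.42 million.
Not in labor force = 61.69 + 18.96 + 1.31 = 81.96 million (those not working and not actively searching are outside the labor force — including those who want a job but have given up searching).
Civilian working-age population = 245.42 + 81.96 = 327.38 million.
Unemployment rate = 18.73 / 245.42 = 7.63%.
Labor force participation rate = 245.42 / 327.38 = 74.96%.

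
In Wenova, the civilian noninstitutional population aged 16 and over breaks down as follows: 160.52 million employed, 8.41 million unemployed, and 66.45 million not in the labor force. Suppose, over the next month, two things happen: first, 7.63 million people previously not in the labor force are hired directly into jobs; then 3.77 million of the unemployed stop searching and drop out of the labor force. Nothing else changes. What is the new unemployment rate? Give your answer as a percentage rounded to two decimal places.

New unemployment rate ≈ 2.69%.

Initially, labor force = 160.52 + 8.41 = 168.93 million, so u = 8.41/168.93 = 4.98%.
After the first change, employed and labor force both rise by 7.63; unemployed unchanged → E = 168.15, U = 8.41, labor force = 176.56 million.
After the second change, unemployed and labor force both fall by 3.77 → E = 168.15, U = 4.64, labor force = 172.79 million.
New unemployment rate = 4.64 / 172.79 = 2.69%.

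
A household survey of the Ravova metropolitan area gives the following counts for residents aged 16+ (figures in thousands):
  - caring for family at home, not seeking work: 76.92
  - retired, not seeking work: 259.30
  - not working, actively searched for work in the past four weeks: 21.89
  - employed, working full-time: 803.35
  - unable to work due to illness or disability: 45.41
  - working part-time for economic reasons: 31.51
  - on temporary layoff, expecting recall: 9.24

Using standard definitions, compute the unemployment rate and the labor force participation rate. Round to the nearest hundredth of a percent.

Unemployment rate ≈ 3.59%; labor force participation rate ≈ 69.41%.

Employed = 803.35 + 31.51 = 834.86 thousand (anyone who worked, including part-time for economic reasons, counts as employed).
Unemployed = 21.89 + 9.24 = 31.13 thousand (jobless and actively searching, or on temporary layoff).
Labor force = 834.86 + 31.13 = 865.99 thousand.
Not in labor force = 76.92 + 259.30 + 45.41 = 381.63 thousand (those not working and not actively searching are outside the labor force).
Civilian working-age population = 865.99 + 381.63 = 1,247.62 thousand.
Unemployment rate = 31.13 / 865.99 = 3.59%.
Labor force participation rate = 865.99 / 1,247.62 = 69.41%.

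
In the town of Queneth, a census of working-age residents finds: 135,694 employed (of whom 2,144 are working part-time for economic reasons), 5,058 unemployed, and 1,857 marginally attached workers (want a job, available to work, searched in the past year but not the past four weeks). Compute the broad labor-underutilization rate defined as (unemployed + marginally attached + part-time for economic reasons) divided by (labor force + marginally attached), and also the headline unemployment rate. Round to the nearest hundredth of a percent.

Broad underutilization rate ≈ 6.35%; headline unemployment rate ≈ 3.59%.

Labor force = 135,694 + 5,058 = 140,752.
Numerator = 5,058 + 1,857 + 2,144 = 9,059.
Denominator = 140,752 + 1,857 = 142,609.
Broad rate = 9,059 / 142,609 = 6.35%.
Headline unemployment rate = 5,058 / 140,752 = 3.59%.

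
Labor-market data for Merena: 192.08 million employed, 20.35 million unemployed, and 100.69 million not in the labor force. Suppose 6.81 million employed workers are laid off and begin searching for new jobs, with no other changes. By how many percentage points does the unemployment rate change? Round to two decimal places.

Initially, labor force = 192.08 + 20.35 = 212.43 million, so u = 20.35/212.43 = 9.58%.
After the change, employed falls and unemployed rises by 6.81; labor force unchanged → E = 185.27, U = 27.16, labor force = 212.43 million.
New unemployment rate = 27.16 / 212.43 = 12.79%.
Change = 12.79% − 9.58% = +3.21 percentage points.

The unemployment rate changes by +3.21 percentage points.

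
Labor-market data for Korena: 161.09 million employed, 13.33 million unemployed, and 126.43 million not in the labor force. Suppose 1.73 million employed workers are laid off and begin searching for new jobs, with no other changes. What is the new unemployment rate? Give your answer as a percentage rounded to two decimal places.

Initially, labor force = 161.09 + 13.33 = 174.42 million, so u = 13.33/174.42 = 7.64%.
After the change, employed falls and unemployed rises by 1.73; labor force unchanged → E = 159.36, U = 15.06, labor force = 174.42 million.
New unemployment rate = 15.06 / 174.42 = 8.63%.

New unemployment rate ≈ 8.63%.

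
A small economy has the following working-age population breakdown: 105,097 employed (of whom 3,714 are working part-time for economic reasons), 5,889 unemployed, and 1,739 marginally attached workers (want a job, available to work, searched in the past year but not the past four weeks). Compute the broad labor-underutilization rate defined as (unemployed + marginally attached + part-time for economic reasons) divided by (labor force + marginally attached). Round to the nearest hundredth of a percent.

Labor force = 105,097 + 5,889 = 110,986.
Numerator = 5,889 + 1,739 + 3,714 = 11,342.
Denominator = 110,986 + 1,739 = 112,725.
Broad rate = 11,342 / 112,725 = 10.06%.

Broad underutilization rate ≈ 10.06%.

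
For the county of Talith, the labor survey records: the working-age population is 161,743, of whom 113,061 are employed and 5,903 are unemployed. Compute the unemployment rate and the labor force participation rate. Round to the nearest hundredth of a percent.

Labor force = employed + unemployed = 113,061 + 5,903 = 118,964.
Unemployment rate = 5,903 / 118,964 = 4.96%.
Labor force participation rate = 118,964 / 161,743 = 73.55%.

Unemployment rate ≈ 4.96%; labor force participation rate ≈ 73.55%.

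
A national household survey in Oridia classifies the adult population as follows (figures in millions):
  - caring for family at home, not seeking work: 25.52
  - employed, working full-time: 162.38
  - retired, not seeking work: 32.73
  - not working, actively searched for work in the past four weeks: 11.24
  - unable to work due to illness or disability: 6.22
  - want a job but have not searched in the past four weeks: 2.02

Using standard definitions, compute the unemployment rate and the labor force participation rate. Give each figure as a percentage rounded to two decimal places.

Unemployment rate ≈ 6.47%; labor force participation rate ≈ 72.31%.

Employed = 162.38 million.
Unemployed = 11.24 million.
Labor force = 162.38 + 11.24 = 173.62 million.
Not in labor force = 25.52 + 32.73 + 6.22 + 2.02 = 66.49 million (those not working and not actively searching are outside the labor force — including those who want a job but have given up searching).
Civilian working-age population = 173.62 + 66.49 = 240.11 million.
Unemployment rate = 11.24 / 173.62 = 6.47%.
Labor force participation rate = 173.62 / 240.11 = 72.31%.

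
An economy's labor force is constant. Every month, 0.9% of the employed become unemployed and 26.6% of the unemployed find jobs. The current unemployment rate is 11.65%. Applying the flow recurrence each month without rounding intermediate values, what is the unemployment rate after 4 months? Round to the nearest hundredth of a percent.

Unemployment rate after four months ≈ 5.59%.

With a fixed labor force, u_{t+1} = u_t + s·(1−u_t) − f·u_t = u_t·(1−s−f) + s.
Here 1−s−f = 0.725 and s = 0.009.
u_1 = 0.116500 × 0.725 + 0.009 = 0.093462.
u_2 = 0.093462 × 0.725 + 0.009 = 0.076760.
u_3 = 0.076760 × 0.725 + 0.009 = 0.064651.
u_4 = 0.064651 × 0.725 + 0.009 = 0.055872.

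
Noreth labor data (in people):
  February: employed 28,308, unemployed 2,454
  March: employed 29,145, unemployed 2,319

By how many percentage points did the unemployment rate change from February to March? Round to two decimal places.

February: labor force = 28,308 + 2,454 = 30,762; u = 2,454/30,762 = 7.98%.
March: labor force = 29,145 + 2,319 = 31,464; u = 2,319/31,464 = 7.37%.
Change = 7.37% − 7.98% = −0.61 pp.

The unemployment rate changed by −0.61 percentage points.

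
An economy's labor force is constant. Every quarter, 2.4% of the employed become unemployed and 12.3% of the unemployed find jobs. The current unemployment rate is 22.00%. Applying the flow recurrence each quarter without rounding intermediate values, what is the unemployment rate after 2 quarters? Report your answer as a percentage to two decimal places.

Unemployment rate after two quarters ≈ 20.45%.

With a fixed labor force, u_{t+1} = u_t + s·(1−u_t) − f·u_t = u_t·(1−s−f) + s.
Here 1−s−f = 0.853 and s = 0.024.
u_1 = 0.220000 × 0.853 + 0.024 = 0.211660.
u_2 = 0.211660 × 0.853 + 0.024 = 0.204546.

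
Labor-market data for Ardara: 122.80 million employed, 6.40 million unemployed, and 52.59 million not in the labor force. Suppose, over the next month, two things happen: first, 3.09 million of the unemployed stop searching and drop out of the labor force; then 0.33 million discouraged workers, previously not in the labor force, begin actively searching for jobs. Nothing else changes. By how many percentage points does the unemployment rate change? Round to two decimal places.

The unemployment rate changes by −2.07 percentage points.

Initially, labor force = 122.80 + 6.40 = 129.20 million, so u = 6.40/129.20 = 4.95%.
After the first change, unemployed and labor force both fall by 3.09 → E = 122.80, U = 3.31, labor force = 126.11 million.
After the second change, unemployed and labor force both rise by 0.33 → E = 122.80, U = 3.64, labor force = 126.44 million.
New unemployment rate = 3.64 / 126.44 = 2.88%.
Change = 2.88% − 4.95% = −2.07 percentage points.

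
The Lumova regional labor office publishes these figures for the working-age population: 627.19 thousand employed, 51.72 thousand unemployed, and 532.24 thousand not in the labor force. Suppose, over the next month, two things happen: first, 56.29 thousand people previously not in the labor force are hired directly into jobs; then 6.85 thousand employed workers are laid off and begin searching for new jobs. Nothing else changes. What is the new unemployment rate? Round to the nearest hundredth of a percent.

New unemployment rate ≈ 7.97%.

Initially, labor force = 627.19 + 51.72 = 678.91 thousand, so u = 51.72/678.91 = 7.62%.
After the first change, employed and labor force both rise by 56.29; unemployed unchanged → E = 683.48, U = 51.72, labor force = 735.20 thousand.
After the second change, employed falls and unemployed rises by 6.85; labor force unchanged → E = 676.63, U = 58.57, labor force = 735.20 thousand.
New unemployment rate = 58.57 / 735.20 = 7.97%.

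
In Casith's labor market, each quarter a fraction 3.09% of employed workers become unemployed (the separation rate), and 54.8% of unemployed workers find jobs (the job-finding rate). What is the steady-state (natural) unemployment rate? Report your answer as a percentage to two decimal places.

Steady-state unemployment rate ≈ 5.34%.

At steady state the flows balance: s·E = f·U, so U/(E+U) = s/(s+f).
u* = 3.09 / (3.09 + 54.8) = 3.09 / 57.89 = 5.34%.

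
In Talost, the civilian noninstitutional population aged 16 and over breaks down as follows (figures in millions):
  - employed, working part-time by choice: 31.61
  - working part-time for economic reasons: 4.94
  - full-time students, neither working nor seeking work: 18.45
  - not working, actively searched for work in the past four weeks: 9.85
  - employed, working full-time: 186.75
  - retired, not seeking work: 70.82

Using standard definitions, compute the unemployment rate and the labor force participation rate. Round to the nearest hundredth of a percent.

Employed = 31.61 + 4.94 + 186.75 = 223.30 million (anyone who worked, including part-time for economic reasons, counts as employed).
Unemployed = 9.85 million.
Labor force = 223.30 + 9.85 = 233.15 million.
Not in labor force = 18.45 + 70.82 = 89.27 million (those not working and not actively searching are outside the labor force).
Civilian working-age population = 233.15 + 89.27 = 322.42 million.
Unemployment rate = 9.85 / 233.15 = 4.22%.
Labor force participation rate = 233.15 / 322.42 = 72.31%.

Unemployment rate ≈ 4.22%; labor force participation rate ≈ 72.31%.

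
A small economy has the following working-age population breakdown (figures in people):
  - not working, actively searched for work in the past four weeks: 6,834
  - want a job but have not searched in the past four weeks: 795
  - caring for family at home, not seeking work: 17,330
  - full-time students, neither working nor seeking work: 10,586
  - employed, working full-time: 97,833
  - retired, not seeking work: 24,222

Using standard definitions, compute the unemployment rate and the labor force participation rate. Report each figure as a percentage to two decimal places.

Unemployment rate ≈ 6.53%; labor force participation rate ≈ 66.41%.

Employed = 97,833.
Unemployed = 6,834.
Labor force = 97,833 + 6,834 = 104,667.
Not in labor force = 795 + 17,330 + 10,586 + 24,222 = 52,933 (those not working and not actively searching are outside the labor force — including those who want a job but have given up searching).
Civilian working-age population = 104,667 + 52,933 = 157,600.
Unemployment rate = 6,834 / 104,667 = 6.53%.
Labor force participation rate = 104,667 / 157,600 = 66.41%.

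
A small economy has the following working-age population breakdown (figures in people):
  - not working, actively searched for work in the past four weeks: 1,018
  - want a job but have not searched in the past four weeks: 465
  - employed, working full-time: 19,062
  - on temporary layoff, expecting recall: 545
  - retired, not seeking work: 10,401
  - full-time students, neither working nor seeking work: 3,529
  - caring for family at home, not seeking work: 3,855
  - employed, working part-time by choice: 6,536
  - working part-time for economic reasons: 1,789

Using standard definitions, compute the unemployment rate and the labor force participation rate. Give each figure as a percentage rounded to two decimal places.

Unemployment rate ≈ 5.40%; labor force participation rate ≈ 61.33%.

Employed = 19,062 + 6,536 + 1,789 = 27,387 (anyone who worked, including part-time for economic reasons, counts as employed).
Unemployed = 1,018 + 545 = 1,563 (jobless and actively searching, or on temporary layoff).
Labor force = 27,387 + 1,563 = 28,950.
Not in labor force = 465 + 10,401 + 3,529 + 3,855 = 18,250 (those not working and not actively searching are outside the labor force — including those who want a job but have given up searching).
Civilian working-age population = 28,950 + 18,250 = 47,200.
Unemployment rate = 1,563 / 28,950 = 5.40%.
Labor force participation rate = 28,950 / 47,200 = 61.33%.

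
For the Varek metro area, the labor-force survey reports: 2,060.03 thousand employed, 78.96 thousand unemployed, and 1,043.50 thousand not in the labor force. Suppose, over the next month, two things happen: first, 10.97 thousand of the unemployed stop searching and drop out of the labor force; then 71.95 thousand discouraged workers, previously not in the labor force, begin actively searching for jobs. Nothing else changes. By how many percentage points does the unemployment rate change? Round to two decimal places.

The unemployment rate changes by +2.67 percentage points.

Initially, labor force = 2,060.03 + 78.96 = 2,138.99 thousand, so u = 78.96/2,138.99 = 3.69%.
After the first change, unemployed and labor force both fall by 10.97 → E = 2,060.03, U = 67.99, labor force = 2,128.02 thousand.
After the second change, unemployed and labor force both rise by 71.95 → E = 2,060.03, U = 139.94, labor force = 2,199.97 thousand.
New unemployment rate = 139.94 / 2,199.97 = 6.36%.
Change = 6.36% − 3.69% = +2.67 percentage points.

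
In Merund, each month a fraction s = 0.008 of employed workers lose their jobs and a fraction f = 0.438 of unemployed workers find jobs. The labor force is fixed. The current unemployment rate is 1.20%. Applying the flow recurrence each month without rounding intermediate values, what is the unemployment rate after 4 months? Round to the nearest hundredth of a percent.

Unemployment rate after four months ≈ 1.74%.

With a fixed labor force, u_{t+1} = u_t + s·(1−u_t) − f·u_t = u_t·(1−s−f) + s.
Here 1−s−f = 0.554 and s = 0.008.
u_1 = 0.012000 × 0.554 + 0.008 = 0.014648.
u_2 = 0.014648 × 0.554 + 0.008 = 0.016115.
u_3 = 0.016115 × 0.554 + 0.008 = 0.016928.
u_4 = 0.016928 × 0.554 + 0.008 = 0.017378.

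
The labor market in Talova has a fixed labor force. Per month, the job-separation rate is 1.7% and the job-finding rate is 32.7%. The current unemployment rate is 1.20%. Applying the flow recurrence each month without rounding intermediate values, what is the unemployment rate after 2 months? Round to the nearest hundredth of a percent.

With a fixed labor force, u_{t+1} = u_t + s·(1−u_t) − f·u_t = u_t·(1−s−f) + s.
Here 1−s−f = 0.656 and s = 0.017.
u_1 = 0.012000 × 0.656 + 0.017 = 0.024872.
u_2 = 0.024872 × 0.656 + 0.017 = 0.033316.

Unemployment rate after two months ≈ 3.33%.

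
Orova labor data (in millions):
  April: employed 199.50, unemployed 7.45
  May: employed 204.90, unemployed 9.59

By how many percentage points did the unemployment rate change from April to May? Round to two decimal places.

The unemployment rate changed by +0.87 percentage points.

April: labor force = 199.50 + 7.45 = 206.95; u = 7.45/206.95 = 3.60%.
May: labor force = 204.90 + 9.59 = 214.49; u = 9.59/214.49 = 4.47%.
Change = 4.47% − 3.60% = +0.87 pp.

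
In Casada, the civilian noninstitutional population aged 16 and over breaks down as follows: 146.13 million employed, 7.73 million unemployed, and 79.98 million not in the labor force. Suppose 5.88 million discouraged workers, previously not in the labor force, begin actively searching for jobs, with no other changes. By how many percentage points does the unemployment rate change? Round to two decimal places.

Initially, labor force = 146.13 + 7.73 = 153.86 million, so u = 7.73/153.86 = 5.02%.
After the change, unemployed and labor force both rise by 5.88 → E = 146.13, U = 13.61, labor force = 159.74 million.
New unemployment rate = 13.61 / 159.74 = 8.52%.
Change = 8.52% − 5.02% = +3.50 percentage points.

The unemployment rate changes by +3.50 percentage points.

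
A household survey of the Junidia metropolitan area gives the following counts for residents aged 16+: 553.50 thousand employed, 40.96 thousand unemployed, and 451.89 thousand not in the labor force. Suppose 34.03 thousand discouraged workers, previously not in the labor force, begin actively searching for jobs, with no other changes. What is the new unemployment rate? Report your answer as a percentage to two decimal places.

Initially, labor force = 553.50 + 40.96 = 594.46 thousand, so u = 40.96/594.46 = 6.89%.
After the change, unemployed and labor force both rise by 34.03 → E = 553.50, U = 74.99, labor force = 628.49 thousand.
New unemployment rate = 74.99 / 628.49 = 11.93%.

New unemployment rate ≈ 11.93%.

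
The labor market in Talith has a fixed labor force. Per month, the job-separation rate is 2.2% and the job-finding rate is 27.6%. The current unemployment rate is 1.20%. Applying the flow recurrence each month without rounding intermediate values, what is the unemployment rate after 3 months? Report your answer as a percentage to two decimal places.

With a fixed labor force, u_{t+1} = u_t + s·(1−u_t) − f·u_t = u_t·(1−s−f) + s.
Here 1−s−f = 0.702 and s = 0.022.
u_1 = 0.012000 × 0.702 + 0.022 = 0.030424.
u_2 = 0.030424 × 0.702 + 0.022 = 0.043358.
u_3 = 0.043358 × 0.702 + 0.022 = 0.052437.

Unemployment rate after three months ≈ 5.24%.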